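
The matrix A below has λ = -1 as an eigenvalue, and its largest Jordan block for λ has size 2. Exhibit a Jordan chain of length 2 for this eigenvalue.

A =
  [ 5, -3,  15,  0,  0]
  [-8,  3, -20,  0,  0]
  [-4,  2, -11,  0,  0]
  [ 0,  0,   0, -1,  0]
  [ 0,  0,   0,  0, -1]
A Jordan chain for λ = -1 of length 2:
v_1 = (6, -8, -4, 0, 0)ᵀ
v_2 = (1, 0, 0, 0, 0)ᵀ

Let N = A − (-1)·I. We want v_2 with N^2 v_2 = 0 but N^1 v_2 ≠ 0; then v_{j-1} := N · v_j for j = 2, …, 2.

Pick v_2 = (1, 0, 0, 0, 0)ᵀ.
Then v_1 = N · v_2 = (6, -8, -4, 0, 0)ᵀ.

Sanity check: (A − (-1)·I) v_1 = (0, 0, 0, 0, 0)ᵀ = 0. ✓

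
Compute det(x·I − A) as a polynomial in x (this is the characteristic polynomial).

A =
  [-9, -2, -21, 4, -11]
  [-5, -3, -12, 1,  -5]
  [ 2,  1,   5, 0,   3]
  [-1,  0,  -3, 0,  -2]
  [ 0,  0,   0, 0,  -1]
x^5 + 8*x^4 + 22*x^3 + 28*x^2 + 17*x + 4

Expanding det(x·I − A) (e.g. by cofactor expansion or by noting that A is similar to its Jordan form J, which has the same characteristic polynomial as A) gives
  χ_A(x) = x^5 + 8*x^4 + 22*x^3 + 28*x^2 + 17*x + 4
which factors as (x + 1)^4*(x + 4). The eigenvalues (with algebraic multiplicities) are λ = -4 with multiplicity 1, λ = -1 with multiplicity 4.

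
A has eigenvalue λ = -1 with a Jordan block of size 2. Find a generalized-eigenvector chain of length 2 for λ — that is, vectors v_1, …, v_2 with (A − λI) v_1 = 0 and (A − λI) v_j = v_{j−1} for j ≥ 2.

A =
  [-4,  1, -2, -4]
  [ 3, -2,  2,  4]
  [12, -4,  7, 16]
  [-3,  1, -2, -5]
A Jordan chain for λ = -1 of length 2:
v_1 = (-3, 3, 12, -3)ᵀ
v_2 = (1, 0, 0, 0)ᵀ

Let N = A − (-1)·I. We want v_2 with N^2 v_2 = 0 but N^1 v_2 ≠ 0; then v_{j-1} := N · v_j for j = 2, …, 2.

Pick v_2 = (1, 0, 0, 0)ᵀ.
Then v_1 = N · v_2 = (-3, 3, 12, -3)ᵀ.

Sanity check: (A − (-1)·I) v_1 = (0, 0, 0, 0)ᵀ = 0. ✓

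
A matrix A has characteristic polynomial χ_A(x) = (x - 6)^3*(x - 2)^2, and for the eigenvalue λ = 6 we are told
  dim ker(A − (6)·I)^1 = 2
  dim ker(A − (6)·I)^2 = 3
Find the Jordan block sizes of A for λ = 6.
Block sizes for λ = 6: [2, 1]

From the dimensions of kernels of powers, the number of Jordan blocks of size at least j is d_j − d_{j−1} where d_j = dim ker(N^j) (with d_0 = 0). Computing the differences gives [2, 1].
The number of blocks of size exactly k is (#blocks of size ≥ k) − (#blocks of size ≥ k + 1), so the partition is: 1 block(s) of size 1, 1 block(s) of size 2.
In nonincreasing order the block sizes are [2, 1].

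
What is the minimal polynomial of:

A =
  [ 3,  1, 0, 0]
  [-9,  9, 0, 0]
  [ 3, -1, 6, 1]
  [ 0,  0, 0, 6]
x^2 - 12*x + 36

The characteristic polynomial is χ_A(x) = (x - 6)^4, so the eigenvalues are known. The minimal polynomial is
  m_A(x) = Π_λ (x − λ)^{k_λ}
where k_λ is the size of the *largest* Jordan block for λ (equivalently, the smallest k with (A − λI)^k v = 0 for every generalised eigenvector v of λ).

  λ = 6: largest Jordan block has size 2, contributing (x − 6)^2

So m_A(x) = (x - 6)^2 = x^2 - 12*x + 36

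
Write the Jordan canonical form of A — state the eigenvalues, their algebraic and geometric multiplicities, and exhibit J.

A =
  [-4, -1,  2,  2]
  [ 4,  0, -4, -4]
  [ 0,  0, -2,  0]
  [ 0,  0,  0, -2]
J_2(-2) ⊕ J_1(-2) ⊕ J_1(-2)

The characteristic polynomial is
  det(x·I − A) = x^4 + 8*x^3 + 24*x^2 + 32*x + 16 = (x + 2)^4

Eigenvalues and multiplicities (the geometric multiplicity of λ is n − rank(A − λI), which equals the number of Jordan blocks for λ):
  λ = -2: algebraic multiplicity = 4, geometric multiplicity = 3

Determining the block sizes for each eigenvalue:
  λ = -2: 3 blocks summing to 4 forces exactly one block of size 2 and the rest size 1 → block sizes [2, 1, 1]

Assembling the blocks gives a Jordan form
J =
  [-2,  1,  0,  0]
  [ 0, -2,  0,  0]
  [ 0,  0, -2,  0]
  [ 0,  0,  0, -2]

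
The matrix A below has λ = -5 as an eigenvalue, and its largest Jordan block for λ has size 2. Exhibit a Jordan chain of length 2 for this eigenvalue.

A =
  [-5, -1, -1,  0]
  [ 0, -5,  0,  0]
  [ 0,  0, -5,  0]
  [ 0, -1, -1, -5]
A Jordan chain for λ = -5 of length 2:
v_1 = (-1, 0, 0, -1)ᵀ
v_2 = (0, 1, 0, 0)ᵀ

Let N = A − (-5)·I. We want v_2 with N^2 v_2 = 0 but N^1 v_2 ≠ 0; then v_{j-1} := N · v_j for j = 2, …, 2.

Pick v_2 = (0, 1, 0, 0)ᵀ.
Then v_1 = N · v_2 = (-1, 0, 0, -1)ᵀ.

Sanity check: (A − (-5)·I) v_1 = (0, 0, 0, 0)ᵀ = 0. ✓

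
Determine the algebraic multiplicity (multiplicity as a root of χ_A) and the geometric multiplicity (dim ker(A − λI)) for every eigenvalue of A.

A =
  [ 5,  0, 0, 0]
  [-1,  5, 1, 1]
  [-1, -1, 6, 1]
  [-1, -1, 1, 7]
λ = 5: alg = 1, geom = 1; λ = 6: alg = 3, geom = 1

Step 1 — factor the characteristic polynomial to read off the algebraic multiplicities:
  χ_A(x) = (x - 6)^3*(x - 5)

Step 2 — compute geometric multiplicities via the rank-nullity identity g(λ) = n − rank(A − λI):
  rank(A − (5)·I) = 3, so dim ker(A − (5)·I) = n − 3 = 1
  rank(A − (6)·I) = 3, so dim ker(A − (6)·I) = n − 3 = 1

Summary:
  λ = 5: algebraic multiplicity = 1, geometric multiplicity = 1
  λ = 6: algebraic multiplicity = 3, geometric multiplicity = 1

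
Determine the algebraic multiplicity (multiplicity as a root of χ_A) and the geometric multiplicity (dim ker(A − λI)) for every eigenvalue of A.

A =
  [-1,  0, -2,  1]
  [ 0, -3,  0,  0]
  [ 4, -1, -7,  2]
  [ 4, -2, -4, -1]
λ = -3: alg = 4, geom = 2

Step 1 — factor the characteristic polynomial to read off the algebraic multiplicities:
  χ_A(x) = (x + 3)^4

Step 2 — compute geometric multiplicities via the rank-nullity identity g(λ) = n − rank(A − λI):
  rank(A − (-3)·I) = 2, so dim ker(A − (-3)·I) = n − 2 = 2

Summary:
  λ = -3: algebraic multiplicity = 4, geometric multiplicity = 2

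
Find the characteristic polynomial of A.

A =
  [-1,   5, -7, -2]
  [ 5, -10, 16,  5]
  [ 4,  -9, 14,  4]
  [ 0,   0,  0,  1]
x^4 - 4*x^3 + 6*x^2 - 4*x + 1

Expanding det(x·I − A) (e.g. by cofactor expansion or by noting that A is similar to its Jordan form J, which has the same characteristic polynomial as A) gives
  χ_A(x) = x^4 - 4*x^3 + 6*x^2 - 4*x + 1
which factors as (x - 1)^4. The eigenvalues (with algebraic multiplicities) are λ = 1 with multiplicity 4.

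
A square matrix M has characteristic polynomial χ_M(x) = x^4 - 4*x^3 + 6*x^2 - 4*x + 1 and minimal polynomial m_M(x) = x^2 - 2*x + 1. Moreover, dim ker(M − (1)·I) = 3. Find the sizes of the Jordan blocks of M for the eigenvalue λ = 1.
Block sizes for λ = 1: [2, 1, 1]

Step 1 — from the characteristic polynomial, algebraic multiplicity of λ = 1 is 4. From dim ker(M − (1)·I) = 3, there are exactly 3 Jordan blocks for λ = 1.
Step 2 — from the minimal polynomial, the factor (x − 1)^2 tells us the largest block for λ = 1 has size 2.
Step 3 — with total size 4, 3 blocks, and largest block 2, the block sizes (in nonincreasing order) are [2, 1, 1].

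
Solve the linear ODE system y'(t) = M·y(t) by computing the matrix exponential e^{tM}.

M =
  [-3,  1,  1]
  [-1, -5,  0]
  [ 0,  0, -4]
e^{tM} =
  [t*exp(-4*t) + exp(-4*t), t*exp(-4*t), t^2*exp(-4*t)/2 + t*exp(-4*t)]
  [-t*exp(-4*t), -t*exp(-4*t) + exp(-4*t), -t^2*exp(-4*t)/2]
  [0, 0, exp(-4*t)]

Strategy: write M = P · J · P⁻¹ where J is a Jordan canonical form, so e^{tM} = P · e^{tJ} · P⁻¹, and e^{tJ} can be computed block-by-block.

M has Jordan form
J =
  [-4,  1,  0]
  [ 0, -4,  1]
  [ 0,  0, -4]
(up to reordering of blocks).

Per-block formulas:
  For a 3×3 Jordan block J_3(-4): exp(t · J_3(-4)) = e^(-4t)·(I + t·N + (t^2/2)·N^2), where N is the 3×3 nilpotent shift.

After assembling e^{tJ} and conjugating by P, we get:

e^{tM} =
  [t*exp(-4*t) + exp(-4*t), t*exp(-4*t), t^2*exp(-4*t)/2 + t*exp(-4*t)]
  [-t*exp(-4*t), -t*exp(-4*t) + exp(-4*t), -t^2*exp(-4*t)/2]
  [0, 0, exp(-4*t)]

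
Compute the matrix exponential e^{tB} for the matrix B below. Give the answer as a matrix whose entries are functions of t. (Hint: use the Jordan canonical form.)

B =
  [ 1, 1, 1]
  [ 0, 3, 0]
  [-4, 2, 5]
e^{tB} =
  [-2*t*exp(3*t) + exp(3*t), t*exp(3*t), t*exp(3*t)]
  [0, exp(3*t), 0]
  [-4*t*exp(3*t), 2*t*exp(3*t), 2*t*exp(3*t) + exp(3*t)]

Strategy: write B = P · J · P⁻¹ where J is a Jordan canonical form, so e^{tB} = P · e^{tJ} · P⁻¹, and e^{tJ} can be computed block-by-block.

B has Jordan form
J =
  [3, 1, 0]
  [0, 3, 0]
  [0, 0, 3]
(up to reordering of blocks).

Per-block formulas:
  For a 1×1 block at λ = 3: exp(t · [3]) = [e^(3t)].
  For a 2×2 Jordan block J_2(3): exp(t · J_2(3)) = e^(3t)·(I + t·N), where N is the 2×2 nilpotent shift.

After assembling e^{tJ} and conjugating by P, we get:

e^{tB} =
  [-2*t*exp(3*t) + exp(3*t), t*exp(3*t), t*exp(3*t)]
  [0, exp(3*t), 0]
  [-4*t*exp(3*t), 2*t*exp(3*t), 2*t*exp(3*t) + exp(3*t)]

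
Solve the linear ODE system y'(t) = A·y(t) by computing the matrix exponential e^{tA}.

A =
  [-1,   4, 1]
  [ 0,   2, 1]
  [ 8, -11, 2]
e^{tA} =
  [6*t^2*exp(t) - 2*t*exp(t) + exp(t), -15*t^2*exp(t)/2 + 4*t*exp(t), 3*t^2*exp(t)/2 + t*exp(t)]
  [4*t^2*exp(t), -5*t^2*exp(t) + t*exp(t) + exp(t), t^2*exp(t) + t*exp(t)]
  [-4*t^2*exp(t) + 8*t*exp(t), 5*t^2*exp(t) - 11*t*exp(t), -t^2*exp(t) + t*exp(t) + exp(t)]

Strategy: write A = P · J · P⁻¹ where J is a Jordan canonical form, so e^{tA} = P · e^{tJ} · P⁻¹, and e^{tJ} can be computed block-by-block.

A has Jordan form
J =
  [1, 1, 0]
  [0, 1, 1]
  [0, 0, 1]
(up to reordering of blocks).

Per-block formulas:
  For a 3×3 Jordan block J_3(1): exp(t · J_3(1)) = e^(1t)·(I + t·N + (t^2/2)·N^2), where N is the 3×3 nilpotent shift.

After assembling e^{tJ} and conjugating by P, we get:

e^{tA} =
  [6*t^2*exp(t) - 2*t*exp(t) + exp(t), -15*t^2*exp(t)/2 + 4*t*exp(t), 3*t^2*exp(t)/2 + t*exp(t)]
  [4*t^2*exp(t), -5*t^2*exp(t) + t*exp(t) + exp(t), t^2*exp(t) + t*exp(t)]
  [-4*t^2*exp(t) + 8*t*exp(t), 5*t^2*exp(t) - 11*t*exp(t), -t^2*exp(t) + t*exp(t) + exp(t)]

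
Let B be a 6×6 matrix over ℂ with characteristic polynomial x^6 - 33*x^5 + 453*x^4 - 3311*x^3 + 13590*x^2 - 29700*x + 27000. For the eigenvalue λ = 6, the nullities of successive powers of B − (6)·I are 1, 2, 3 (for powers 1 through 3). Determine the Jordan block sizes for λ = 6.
Block sizes for λ = 6: [3]

From the dimensions of kernels of powers, the number of Jordan blocks of size at least j is d_j − d_{j−1} where d_j = dim ker(N^j) (with d_0 = 0). Computing the differences gives [1, 1, 1].
The number of blocks of size exactly k is (#blocks of size ≥ k) − (#blocks of size ≥ k + 1), so the partition is: 1 block(s) of size 3.
In nonincreasing order the block sizes are [3].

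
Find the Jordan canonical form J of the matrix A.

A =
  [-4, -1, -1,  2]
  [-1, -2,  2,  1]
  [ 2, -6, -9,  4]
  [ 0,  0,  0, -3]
J_3(-5) ⊕ J_1(-3)

The characteristic polynomial is
  det(x·I − A) = x^4 + 18*x^3 + 120*x^2 + 350*x + 375 = (x + 3)*(x + 5)^3

Eigenvalues and multiplicities (the geometric multiplicity of λ is n − rank(A − λI), which equals the number of Jordan blocks for λ):
  λ = -5: algebraic multiplicity = 3, geometric multiplicity = 1
  λ = -3: algebraic multiplicity = 1, geometric multiplicity = 1

Determining the block sizes for each eigenvalue:
  λ = -5: one block (gm = 1), so the single block has size am = 3 → block sizes [3]
  λ = -3: one block (gm = 1), so the single block has size am = 1 → block sizes [1]

Assembling the blocks gives a Jordan form
J =
  [-5,  1,  0,  0]
  [ 0, -5,  1,  0]
  [ 0,  0, -5,  0]
  [ 0,  0,  0, -3]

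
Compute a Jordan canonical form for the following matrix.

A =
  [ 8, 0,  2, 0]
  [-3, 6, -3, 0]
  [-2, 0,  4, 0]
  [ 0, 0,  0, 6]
J_2(6) ⊕ J_1(6) ⊕ J_1(6)

The characteristic polynomial is
  det(x·I − A) = x^4 - 24*x^3 + 216*x^2 - 864*x + 1296 = (x - 6)^4

Eigenvalues and multiplicities (the geometric multiplicity of λ is n − rank(A − λI), which equals the number of Jordan blocks for λ):
  λ = 6: algebraic multiplicity = 4, geometric multiplicity = 3

Determining the block sizes for each eigenvalue:
  λ = 6: 3 blocks summing to 4 forces exactly one block of size 2 and the rest size 1 → block sizes [2, 1, 1]

Assembling the blocks gives a Jordan form
J =
  [6, 1, 0, 0]
  [0, 6, 0, 0]
  [0, 0, 6, 0]
  [0, 0, 0, 6]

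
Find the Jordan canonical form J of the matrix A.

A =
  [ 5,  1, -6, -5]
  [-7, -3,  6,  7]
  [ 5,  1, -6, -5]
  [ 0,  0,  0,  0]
J_2(-2) ⊕ J_1(0) ⊕ J_1(0)

The characteristic polynomial is
  det(x·I − A) = x^4 + 4*x^3 + 4*x^2 = x^2*(x + 2)^2

Eigenvalues and multiplicities (the geometric multiplicity of λ is n − rank(A − λI), which equals the number of Jordan blocks for λ):
  λ = -2: algebraic multiplicity = 2, geometric multiplicity = 1
  λ = 0: algebraic multiplicity = 2, geometric multiplicity = 2

Determining the block sizes for each eigenvalue:
  λ = -2: one block (gm = 1), so the single block has size am = 2 → block sizes [2]
  λ = 0: gm = am = 2, so every block has size 1 → block sizes [1, 1]

Assembling the blocks gives a Jordan form
J =
  [-2,  1, 0, 0]
  [ 0, -2, 0, 0]
  [ 0,  0, 0, 0]
  [ 0,  0, 0, 0]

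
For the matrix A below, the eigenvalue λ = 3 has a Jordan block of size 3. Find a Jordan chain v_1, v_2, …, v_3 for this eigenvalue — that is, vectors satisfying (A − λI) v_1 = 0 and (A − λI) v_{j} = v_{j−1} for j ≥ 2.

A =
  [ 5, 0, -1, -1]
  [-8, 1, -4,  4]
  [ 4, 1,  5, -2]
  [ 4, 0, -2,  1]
A Jordan chain for λ = 3 of length 3:
v_1 = (-4, 0, 0, -8)ᵀ
v_2 = (2, -8, 4, 4)ᵀ
v_3 = (1, 0, 0, 0)ᵀ

Let N = A − (3)·I. We want v_3 with N^3 v_3 = 0 but N^2 v_3 ≠ 0; then v_{j-1} := N · v_j for j = 3, …, 2.

Pick v_3 = (1, 0, 0, 0)ᵀ.
Then v_2 = N · v_3 = (2, -8, 4, 4)ᵀ.
Then v_1 = N · v_2 = (-4, 0, 0, -8)ᵀ.

Sanity check: (A − (3)·I) v_1 = (0, 0, 0, 0)ᵀ = 0. ✓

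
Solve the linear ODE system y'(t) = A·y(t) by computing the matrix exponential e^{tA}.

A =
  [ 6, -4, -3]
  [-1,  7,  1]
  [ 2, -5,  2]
e^{tA} =
  [-t^2*exp(5*t)/2 + t*exp(5*t) + exp(5*t), 3*t^2*exp(5*t)/2 - 4*t*exp(5*t), t^2*exp(5*t) - 3*t*exp(5*t)]
  [-t^2*exp(5*t)/2 - t*exp(5*t), 3*t^2*exp(5*t)/2 + 2*t*exp(5*t) + exp(5*t), t^2*exp(5*t) + t*exp(5*t)]
  [t^2*exp(5*t)/2 + 2*t*exp(5*t), -3*t^2*exp(5*t)/2 - 5*t*exp(5*t), -t^2*exp(5*t) - 3*t*exp(5*t) + exp(5*t)]

Strategy: write A = P · J · P⁻¹ where J is a Jordan canonical form, so e^{tA} = P · e^{tJ} · P⁻¹, and e^{tJ} can be computed block-by-block.

A has Jordan form
J =
  [5, 1, 0]
  [0, 5, 1]
  [0, 0, 5]
(up to reordering of blocks).

Per-block formulas:
  For a 3×3 Jordan block J_3(5): exp(t · J_3(5)) = e^(5t)·(I + t·N + (t^2/2)·N^2), where N is the 3×3 nilpotent shift.

After assembling e^{tJ} and conjugating by P, we get:

e^{tA} =
  [-t^2*exp(5*t)/2 + t*exp(5*t) + exp(5*t), 3*t^2*exp(5*t)/2 - 4*t*exp(5*t), t^2*exp(5*t) - 3*t*exp(5*t)]
  [-t^2*exp(5*t)/2 - t*exp(5*t), 3*t^2*exp(5*t)/2 + 2*t*exp(5*t) + exp(5*t), t^2*exp(5*t) + t*exp(5*t)]
  [t^2*exp(5*t)/2 + 2*t*exp(5*t), -3*t^2*exp(5*t)/2 - 5*t*exp(5*t), -t^2*exp(5*t) - 3*t*exp(5*t) + exp(5*t)]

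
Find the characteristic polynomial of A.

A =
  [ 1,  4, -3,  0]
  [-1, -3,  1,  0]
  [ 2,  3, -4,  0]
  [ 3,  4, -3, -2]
x^4 + 8*x^3 + 24*x^2 + 32*x + 16

Expanding det(x·I − A) (e.g. by cofactor expansion or by noting that A is similar to its Jordan form J, which has the same characteristic polynomial as A) gives
  χ_A(x) = x^4 + 8*x^3 + 24*x^2 + 32*x + 16
which factors as (x + 2)^4. The eigenvalues (with algebraic multiplicities) are λ = -2 with multiplicity 4.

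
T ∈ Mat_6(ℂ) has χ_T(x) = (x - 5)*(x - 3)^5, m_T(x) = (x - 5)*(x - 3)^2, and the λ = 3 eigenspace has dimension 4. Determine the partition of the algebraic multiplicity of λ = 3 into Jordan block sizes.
Block sizes for λ = 3: [2, 1, 1, 1]

Step 1 — from the characteristic polynomial, algebraic multiplicity of λ = 3 is 5. From dim ker(T − (3)·I) = 4, there are exactly 4 Jordan blocks for λ = 3.
Step 2 — from the minimal polynomial, the factor (x − 3)^2 tells us the largest block for λ = 3 has size 2.
Step 3 — with total size 5, 4 blocks, and largest block 2, the block sizes (in nonincreasing order) are [2, 1, 1, 1].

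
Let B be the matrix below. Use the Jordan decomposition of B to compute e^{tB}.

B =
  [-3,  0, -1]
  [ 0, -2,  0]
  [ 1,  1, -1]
e^{tB} =
  [-t*exp(-2*t) + exp(-2*t), -t^2*exp(-2*t)/2, -t*exp(-2*t)]
  [0, exp(-2*t), 0]
  [t*exp(-2*t), t^2*exp(-2*t)/2 + t*exp(-2*t), t*exp(-2*t) + exp(-2*t)]

Strategy: write B = P · J · P⁻¹ where J is a Jordan canonical form, so e^{tB} = P · e^{tJ} · P⁻¹, and e^{tJ} can be computed block-by-block.

B has Jordan form
J =
  [-2,  1,  0]
  [ 0, -2,  1]
  [ 0,  0, -2]
(up to reordering of blocks).

Per-block formulas:
  For a 3×3 Jordan block J_3(-2): exp(t · J_3(-2)) = e^(-2t)·(I + t·N + (t^2/2)·N^2), where N is the 3×3 nilpotent shift.

After assembling e^{tJ} and conjugating by P, we get:

e^{tB} =
  [-t*exp(-2*t) + exp(-2*t), -t^2*exp(-2*t)/2, -t*exp(-2*t)]
  [0, exp(-2*t), 0]
  [t*exp(-2*t), t^2*exp(-2*t)/2 + t*exp(-2*t), t*exp(-2*t) + exp(-2*t)]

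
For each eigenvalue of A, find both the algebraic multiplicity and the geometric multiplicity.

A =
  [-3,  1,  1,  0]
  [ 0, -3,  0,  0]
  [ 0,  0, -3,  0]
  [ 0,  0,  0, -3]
λ = -3: alg = 4, geom = 3

Step 1 — factor the characteristic polynomial to read off the algebraic multiplicities:
  χ_A(x) = (x + 3)^4

Step 2 — compute geometric multiplicities via the rank-nullity identity g(λ) = n − rank(A − λI):
  rank(A − (-3)·I) = 1, so dim ker(A − (-3)·I) = n − 1 = 3

Summary:
  λ = -3: algebraic multiplicity = 4, geometric multiplicity = 3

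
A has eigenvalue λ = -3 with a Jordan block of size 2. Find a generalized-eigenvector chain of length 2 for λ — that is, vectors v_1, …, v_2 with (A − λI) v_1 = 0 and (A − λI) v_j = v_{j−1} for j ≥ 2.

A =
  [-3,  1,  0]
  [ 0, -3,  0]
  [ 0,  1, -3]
A Jordan chain for λ = -3 of length 2:
v_1 = (1, 0, 1)ᵀ
v_2 = (0, 1, 0)ᵀ

Let N = A − (-3)·I. We want v_2 with N^2 v_2 = 0 but N^1 v_2 ≠ 0; then v_{j-1} := N · v_j for j = 2, …, 2.

Pick v_2 = (0, 1, 0)ᵀ.
Then v_1 = N · v_2 = (1, 0, 1)ᵀ.

Sanity check: (A − (-3)·I) v_1 = (0, 0, 0)ᵀ = 0. ✓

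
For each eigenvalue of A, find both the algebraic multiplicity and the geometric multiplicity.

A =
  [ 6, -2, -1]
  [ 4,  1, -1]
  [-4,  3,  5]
λ = 4: alg = 3, geom = 1

Step 1 — factor the characteristic polynomial to read off the algebraic multiplicities:
  χ_A(x) = (x - 4)^3

Step 2 — compute geometric multiplicities via the rank-nullity identity g(λ) = n − rank(A − λI):
  rank(A − (4)·I) = 2, so dim ker(A − (4)·I) = n − 2 = 1

Summary:
  λ = 4: algebraic multiplicity = 3, geometric multiplicity = 1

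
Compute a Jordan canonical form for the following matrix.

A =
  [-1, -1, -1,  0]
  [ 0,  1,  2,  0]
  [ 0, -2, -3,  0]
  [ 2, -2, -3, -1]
J_2(-1) ⊕ J_2(-1)

The characteristic polynomial is
  det(x·I − A) = x^4 + 4*x^3 + 6*x^2 + 4*x + 1 = (x + 1)^4

Eigenvalues and multiplicities (the geometric multiplicity of λ is n − rank(A − λI), which equals the number of Jordan blocks for λ):
  λ = -1: algebraic multiplicity = 4, geometric multiplicity = 2

Determining the block sizes for each eigenvalue:
  λ = -1: with am = 4 and gm = 2, the partition is not yet determined (e.g. several partitions of 4 into 2 parts exist). Let N = A − (-1)·I. Computing rank(N^1) = 2, rank(N^2) = 0; the number of blocks of size ≥ j is rank(N^{j−1}) − rank(N^j), giving [2, 2]. So we have 2 block(s) of size 2 → block sizes [2, 2]

Assembling the blocks gives a Jordan form
J =
  [-1,  1,  0,  0]
  [ 0, -1,  0,  0]
  [ 0,  0, -1,  1]
  [ 0,  0,  0, -1]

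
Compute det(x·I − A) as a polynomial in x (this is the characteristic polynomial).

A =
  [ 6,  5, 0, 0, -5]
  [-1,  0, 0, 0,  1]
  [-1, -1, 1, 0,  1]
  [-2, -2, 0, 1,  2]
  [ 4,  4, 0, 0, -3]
x^5 - 5*x^4 + 10*x^3 - 10*x^2 + 5*x - 1

Expanding det(x·I − A) (e.g. by cofactor expansion or by noting that A is similar to its Jordan form J, which has the same characteristic polynomial as A) gives
  χ_A(x) = x^5 - 5*x^4 + 10*x^3 - 10*x^2 + 5*x - 1
which factors as (x - 1)^5. The eigenvalues (with algebraic multiplicities) are λ = 1 with multiplicity 5.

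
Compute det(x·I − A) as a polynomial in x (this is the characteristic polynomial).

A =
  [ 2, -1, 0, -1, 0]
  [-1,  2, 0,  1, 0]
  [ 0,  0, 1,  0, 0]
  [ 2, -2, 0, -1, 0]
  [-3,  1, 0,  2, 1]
x^5 - 5*x^4 + 10*x^3 - 10*x^2 + 5*x - 1

Expanding det(x·I − A) (e.g. by cofactor expansion or by noting that A is similar to its Jordan form J, which has the same characteristic polynomial as A) gives
  χ_A(x) = x^5 - 5*x^4 + 10*x^3 - 10*x^2 + 5*x - 1
which factors as (x - 1)^5. The eigenvalues (with algebraic multiplicities) are λ = 1 with multiplicity 5.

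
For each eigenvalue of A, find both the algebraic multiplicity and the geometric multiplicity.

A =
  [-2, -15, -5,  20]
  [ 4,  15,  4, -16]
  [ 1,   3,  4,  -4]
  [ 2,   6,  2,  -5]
λ = 3: alg = 4, geom = 3

Step 1 — factor the characteristic polynomial to read off the algebraic multiplicities:
  χ_A(x) = (x - 3)^4

Step 2 — compute geometric multiplicities via the rank-nullity identity g(λ) = n − rank(A − λI):
  rank(A − (3)·I) = 1, so dim ker(A − (3)·I) = n − 1 = 3

Summary:
  λ = 3: algebraic multiplicity = 4, geometric multiplicity = 3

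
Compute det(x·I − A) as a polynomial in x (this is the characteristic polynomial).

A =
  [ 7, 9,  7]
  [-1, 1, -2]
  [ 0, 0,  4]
x^3 - 12*x^2 + 48*x - 64

Expanding det(x·I − A) (e.g. by cofactor expansion or by noting that A is similar to its Jordan form J, which has the same characteristic polynomial as A) gives
  χ_A(x) = x^3 - 12*x^2 + 48*x - 64
which factors as (x - 4)^3. The eigenvalues (with algebraic multiplicities) are λ = 4 with multiplicity 3.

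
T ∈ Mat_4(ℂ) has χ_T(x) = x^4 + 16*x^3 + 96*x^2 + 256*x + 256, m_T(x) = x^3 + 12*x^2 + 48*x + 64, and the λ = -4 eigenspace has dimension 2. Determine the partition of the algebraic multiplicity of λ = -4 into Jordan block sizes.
Block sizes for λ = -4: [3, 1]

Step 1 — from the characteristic polynomial, algebraic multiplicity of λ = -4 is 4. From dim ker(T − (-4)·I) = 2, there are exactly 2 Jordan blocks for λ = -4.
Step 2 — from the minimal polynomial, the factor (x + 4)^3 tells us the largest block for λ = -4 has size 3.
Step 3 — with total size 4, 2 blocks, and largest block 3, the block sizes (in nonincreasing order) are [3, 1].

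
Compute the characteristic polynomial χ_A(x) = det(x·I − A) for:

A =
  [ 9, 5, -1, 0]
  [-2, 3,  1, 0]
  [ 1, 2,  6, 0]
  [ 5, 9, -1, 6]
x^4 - 24*x^3 + 216*x^2 - 864*x + 1296

Expanding det(x·I − A) (e.g. by cofactor expansion or by noting that A is similar to its Jordan form J, which has the same characteristic polynomial as A) gives
  χ_A(x) = x^4 - 24*x^3 + 216*x^2 - 864*x + 1296
which factors as (x - 6)^4. The eigenvalues (with algebraic multiplicities) are λ = 6 with multiplicity 4.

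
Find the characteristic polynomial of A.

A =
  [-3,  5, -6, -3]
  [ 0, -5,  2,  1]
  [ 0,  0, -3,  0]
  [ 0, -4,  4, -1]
x^4 + 12*x^3 + 54*x^2 + 108*x + 81

Expanding det(x·I − A) (e.g. by cofactor expansion or by noting that A is similar to its Jordan form J, which has the same characteristic polynomial as A) gives
  χ_A(x) = x^4 + 12*x^3 + 54*x^2 + 108*x + 81
which factors as (x + 3)^4. The eigenvalues (with algebraic multiplicities) are λ = -3 with multiplicity 4.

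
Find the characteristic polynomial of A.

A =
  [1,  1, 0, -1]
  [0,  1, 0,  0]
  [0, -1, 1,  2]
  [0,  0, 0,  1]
x^4 - 4*x^3 + 6*x^2 - 4*x + 1

Expanding det(x·I − A) (e.g. by cofactor expansion or by noting that A is similar to its Jordan form J, which has the same characteristic polynomial as A) gives
  χ_A(x) = x^4 - 4*x^3 + 6*x^2 - 4*x + 1
which factors as (x - 1)^4. The eigenvalues (with algebraic multiplicities) are λ = 1 with multiplicity 4.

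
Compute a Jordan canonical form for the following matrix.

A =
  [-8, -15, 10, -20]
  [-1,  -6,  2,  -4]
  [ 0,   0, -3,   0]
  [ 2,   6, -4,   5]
J_2(-3) ⊕ J_1(-3) ⊕ J_1(-3)

The characteristic polynomial is
  det(x·I − A) = x^4 + 12*x^3 + 54*x^2 + 108*x + 81 = (x + 3)^4

Eigenvalues and multiplicities (the geometric multiplicity of λ is n − rank(A − λI), which equals the number of Jordan blocks for λ):
  λ = -3: algebraic multiplicity = 4, geometric multiplicity = 3

Determining the block sizes for each eigenvalue:
  λ = -3: 3 blocks summing to 4 forces exactly one block of size 2 and the rest size 1 → block sizes [2, 1, 1]

Assembling the blocks gives a Jordan form
J =
  [-3,  1,  0,  0]
  [ 0, -3,  0,  0]
  [ 0,  0, -3,  0]
  [ 0,  0,  0, -3]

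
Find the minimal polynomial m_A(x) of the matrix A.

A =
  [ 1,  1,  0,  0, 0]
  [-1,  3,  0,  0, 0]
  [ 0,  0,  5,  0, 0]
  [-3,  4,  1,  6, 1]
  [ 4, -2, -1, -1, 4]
x^4 - 14*x^3 + 69*x^2 - 140*x + 100

The characteristic polynomial is χ_A(x) = (x - 5)^3*(x - 2)^2, so the eigenvalues are known. The minimal polynomial is
  m_A(x) = Π_λ (x − λ)^{k_λ}
where k_λ is the size of the *largest* Jordan block for λ (equivalently, the smallest k with (A − λI)^k v = 0 for every generalised eigenvector v of λ).

  λ = 2: largest Jordan block has size 2, contributing (x − 2)^2
  λ = 5: largest Jordan block has size 2, contributing (x − 5)^2

So m_A(x) = (x - 5)^2*(x - 2)^2 = x^4 - 14*x^3 + 69*x^2 - 140*x + 100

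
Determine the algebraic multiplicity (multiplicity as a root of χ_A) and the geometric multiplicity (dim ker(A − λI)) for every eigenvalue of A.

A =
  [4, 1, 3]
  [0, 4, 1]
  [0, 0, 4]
λ = 4: alg = 3, geom = 1

Step 1 — factor the characteristic polynomial to read off the algebraic multiplicities:
  χ_A(x) = (x - 4)^3

Step 2 — compute geometric multiplicities via the rank-nullity identity g(λ) = n − rank(A − λI):
  rank(A − (4)·I) = 2, so dim ker(A − (4)·I) = n − 2 = 1

Summary:
  λ = 4: algebraic multiplicity = 3, geometric multiplicity = 1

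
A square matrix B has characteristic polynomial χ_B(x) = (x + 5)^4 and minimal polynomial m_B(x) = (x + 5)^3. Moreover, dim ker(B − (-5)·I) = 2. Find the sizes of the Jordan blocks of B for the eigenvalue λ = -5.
Block sizes for λ = -5: [3, 1]

Step 1 — from the characteristic polynomial, algebraic multiplicity of λ = -5 is 4. From dim ker(B − (-5)·I) = 2, there are exactly 2 Jordan blocks for λ = -5.
Step 2 — from the minimal polynomial, the factor (x + 5)^3 tells us the largest block for λ = -5 has size 3.
Step 3 — with total size 4, 2 blocks, and largest block 3, the block sizes (in nonincreasing order) are [3, 1].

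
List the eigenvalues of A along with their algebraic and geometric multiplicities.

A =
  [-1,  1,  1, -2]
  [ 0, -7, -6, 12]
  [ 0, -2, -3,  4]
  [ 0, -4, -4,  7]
λ = -1: alg = 4, geom = 3

Step 1 — factor the characteristic polynomial to read off the algebraic multiplicities:
  χ_A(x) = (x + 1)^4

Step 2 — compute geometric multiplicities via the rank-nullity identity g(λ) = n − rank(A − λI):
  rank(A − (-1)·I) = 1, so dim ker(A − (-1)·I) = n − 1 = 3

Summary:
  λ = -1: algebraic multiplicity = 4, geometric multiplicity = 3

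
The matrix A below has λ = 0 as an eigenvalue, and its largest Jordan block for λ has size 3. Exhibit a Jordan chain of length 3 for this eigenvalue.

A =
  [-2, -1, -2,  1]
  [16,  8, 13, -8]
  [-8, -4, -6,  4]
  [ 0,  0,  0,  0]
A Jordan chain for λ = 0 of length 3:
v_1 = (4, -8, 0, 0)ᵀ
v_2 = (-2, 16, -8, 0)ᵀ
v_3 = (1, 0, 0, 0)ᵀ

Let N = A − (0)·I. We want v_3 with N^3 v_3 = 0 but N^2 v_3 ≠ 0; then v_{j-1} := N · v_j for j = 3, …, 2.

Pick v_3 = (1, 0, 0, 0)ᵀ.
Then v_2 = N · v_3 = (-2, 16, -8, 0)ᵀ.
Then v_1 = N · v_2 = (4, -8, 0, 0)ᵀ.

Sanity check: (A − (0)·I) v_1 = (0, 0, 0, 0)ᵀ = 0. ✓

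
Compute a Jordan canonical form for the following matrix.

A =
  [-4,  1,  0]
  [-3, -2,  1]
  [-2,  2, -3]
J_3(-3)

The characteristic polynomial is
  det(x·I − A) = x^3 + 9*x^2 + 27*x + 27 = (x + 3)^3

Eigenvalues and multiplicities (the geometric multiplicity of λ is n − rank(A − λI), which equals the number of Jordan blocks for λ):
  λ = -3: algebraic multiplicity = 3, geometric multiplicity = 1

Determining the block sizes for each eigenvalue:
  λ = -3: one block (gm = 1), so the single block has size am = 3 → block sizes [3]

Assembling the blocks gives a Jordan form
J =
  [-3,  1,  0]
  [ 0, -3,  1]
  [ 0,  0, -3]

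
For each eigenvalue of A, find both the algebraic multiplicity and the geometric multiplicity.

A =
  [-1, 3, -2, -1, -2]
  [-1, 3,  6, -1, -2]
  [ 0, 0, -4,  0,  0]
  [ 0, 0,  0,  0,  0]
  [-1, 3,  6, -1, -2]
λ = -4: alg = 1, geom = 1; λ = 0: alg = 4, geom = 3

Step 1 — factor the characteristic polynomial to read off the algebraic multiplicities:
  χ_A(x) = x^4*(x + 4)

Step 2 — compute geometric multiplicities via the rank-nullity identity g(λ) = n − rank(A − λI):
  rank(A − (-4)·I) = 4, so dim ker(A − (-4)·I) = n − 4 = 1
  rank(A − (0)·I) = 2, so dim ker(A − (0)·I) = n − 2 = 3

Summary:
  λ = -4: algebraic multiplicity = 1, geometric multiplicity = 1
  λ = 0: algebraic multiplicity = 4, geometric multiplicity = 3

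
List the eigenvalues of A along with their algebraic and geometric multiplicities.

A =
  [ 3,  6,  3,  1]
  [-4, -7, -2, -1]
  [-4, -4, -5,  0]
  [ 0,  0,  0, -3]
λ = -3: alg = 4, geom = 2

Step 1 — factor the characteristic polynomial to read off the algebraic multiplicities:
  χ_A(x) = (x + 3)^4

Step 2 — compute geometric multiplicities via the rank-nullity identity g(λ) = n − rank(A − λI):
  rank(A − (-3)·I) = 2, so dim ker(A − (-3)·I) = n − 2 = 2

Summary:
  λ = -3: algebraic multiplicity = 4, geometric multiplicity = 2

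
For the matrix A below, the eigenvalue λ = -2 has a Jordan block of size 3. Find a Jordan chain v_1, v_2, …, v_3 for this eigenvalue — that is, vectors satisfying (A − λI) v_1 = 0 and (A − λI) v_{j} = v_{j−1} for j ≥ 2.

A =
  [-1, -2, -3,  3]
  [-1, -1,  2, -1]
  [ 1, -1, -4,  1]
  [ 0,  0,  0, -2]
A Jordan chain for λ = -2 of length 3:
v_1 = (-1, 1, -1, 0)ᵀ
v_2 = (-2, 1, -1, 0)ᵀ
v_3 = (0, 1, 0, 0)ᵀ

Let N = A − (-2)·I. We want v_3 with N^3 v_3 = 0 but N^2 v_3 ≠ 0; then v_{j-1} := N · v_j for j = 3, …, 2.

Pick v_3 = (0, 1, 0, 0)ᵀ.
Then v_2 = N · v_3 = (-2, 1, -1, 0)ᵀ.
Then v_1 = N · v_2 = (-1, 1, -1, 0)ᵀ.

Sanity check: (A − (-2)·I) v_1 = (0, 0, 0, 0)ᵀ = 0. ✓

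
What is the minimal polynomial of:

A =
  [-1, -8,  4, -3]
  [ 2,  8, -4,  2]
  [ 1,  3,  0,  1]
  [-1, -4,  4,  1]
x^2 - 4*x + 4

The characteristic polynomial is χ_A(x) = (x - 2)^4, so the eigenvalues are known. The minimal polynomial is
  m_A(x) = Π_λ (x − λ)^{k_λ}
where k_λ is the size of the *largest* Jordan block for λ (equivalently, the smallest k with (A − λI)^k v = 0 for every generalised eigenvector v of λ).

  λ = 2: largest Jordan block has size 2, contributing (x − 2)^2

So m_A(x) = (x - 2)^2 = x^2 - 4*x + 4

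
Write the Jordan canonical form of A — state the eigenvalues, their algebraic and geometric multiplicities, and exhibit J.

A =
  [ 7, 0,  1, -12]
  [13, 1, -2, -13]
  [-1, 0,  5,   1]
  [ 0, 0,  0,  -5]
J_1(-5) ⊕ J_1(1) ⊕ J_2(6)

The characteristic polynomial is
  det(x·I − A) = x^4 - 8*x^3 - 17*x^2 + 204*x - 180 = (x - 6)^2*(x - 1)*(x + 5)

Eigenvalues and multiplicities (the geometric multiplicity of λ is n − rank(A − λI), which equals the number of Jordan blocks for λ):
  λ = -5: algebraic multiplicity = 1, geometric multiplicity = 1
  λ = 1: algebraic multiplicity = 1, geometric multiplicity = 1
  λ = 6: algebraic multiplicity = 2, geometric multiplicity = 1

Determining the block sizes for each eigenvalue:
  λ = -5: one block (gm = 1), so the single block has size am = 1 → block sizes [1]
  λ = 1: one block (gm = 1), so the single block has size am = 1 → block sizes [1]
  λ = 6: one block (gm = 1), so the single block has size am = 2 → block sizes [2]

Assembling the blocks gives a Jordan form
J =
  [-5, 0, 0, 0]
  [ 0, 1, 0, 0]
  [ 0, 0, 6, 1]
  [ 0, 0, 0, 6]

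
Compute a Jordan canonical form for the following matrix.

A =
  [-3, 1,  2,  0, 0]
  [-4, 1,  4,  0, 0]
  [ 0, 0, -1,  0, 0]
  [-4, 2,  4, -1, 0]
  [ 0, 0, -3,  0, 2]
J_2(-1) ⊕ J_1(-1) ⊕ J_1(-1) ⊕ J_1(2)

The characteristic polynomial is
  det(x·I − A) = x^5 + 2*x^4 - 2*x^3 - 8*x^2 - 7*x - 2 = (x - 2)*(x + 1)^4

Eigenvalues and multiplicities (the geometric multiplicity of λ is n − rank(A − λI), which equals the number of Jordan blocks for λ):
  λ = -1: algebraic multiplicity = 4, geometric multiplicity = 3
  λ = 2: algebraic multiplicity = 1, geometric multiplicity = 1

Determining the block sizes for each eigenvalue:
  λ = -1: 3 blocks summing to 4 forces exactly one block of size 2 and the rest size 1 → block sizes [2, 1, 1]
  λ = 2: one block (gm = 1), so the single block has size am = 1 → block sizes [1]

Assembling the blocks gives a Jordan form
J =
  [-1,  1,  0,  0, 0]
  [ 0, -1,  0,  0, 0]
  [ 0,  0, -1,  0, 0]
  [ 0,  0,  0, -1, 0]
  [ 0,  0,  0,  0, 2]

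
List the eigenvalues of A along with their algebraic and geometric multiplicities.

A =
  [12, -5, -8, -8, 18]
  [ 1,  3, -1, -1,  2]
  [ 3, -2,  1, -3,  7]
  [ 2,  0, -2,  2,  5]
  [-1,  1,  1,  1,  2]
λ = 4: alg = 5, geom = 2

Step 1 — factor the characteristic polynomial to read off the algebraic multiplicities:
  χ_A(x) = (x - 4)^5

Step 2 — compute geometric multiplicities via the rank-nullity identity g(λ) = n − rank(A − λI):
  rank(A − (4)·I) = 3, so dim ker(A − (4)·I) = n − 3 = 2

Summary:
  λ = 4: algebraic multiplicity = 5, geometric multiplicity = 2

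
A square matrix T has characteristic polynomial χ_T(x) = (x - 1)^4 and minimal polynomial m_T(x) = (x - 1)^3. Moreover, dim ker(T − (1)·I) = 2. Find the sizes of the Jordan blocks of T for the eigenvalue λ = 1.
Block sizes for λ = 1: [3, 1]

Step 1 — from the characteristic polynomial, algebraic multiplicity of λ = 1 is 4. From dim ker(T − (1)·I) = 2, there are exactly 2 Jordan blocks for λ = 1.
Step 2 — from the minimal polynomial, the factor (x − 1)^3 tells us the largest block for λ = 1 has size 3.
Step 3 — with total size 4, 2 blocks, and largest block 3, the block sizes (in nonincreasing order) are [3, 1].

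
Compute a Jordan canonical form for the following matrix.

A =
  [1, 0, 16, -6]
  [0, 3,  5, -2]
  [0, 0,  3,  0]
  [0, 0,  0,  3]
J_1(1) ⊕ J_2(3) ⊕ J_1(3)

The characteristic polynomial is
  det(x·I − A) = x^4 - 10*x^3 + 36*x^2 - 54*x + 27 = (x - 3)^3*(x - 1)

Eigenvalues and multiplicities (the geometric multiplicity of λ is n − rank(A − λI), which equals the number of Jordan blocks for λ):
  λ = 1: algebraic multiplicity = 1, geometric multiplicity = 1
  λ = 3: algebraic multiplicity = 3, geometric multiplicity = 2

Determining the block sizes for each eigenvalue:
  λ = 1: one block (gm = 1), so the single block has size am = 1 → block sizes [1]
  λ = 3: 2 blocks summing to 3 forces exactly one block of size 2 and the rest size 1 → block sizes [2, 1]

Assembling the blocks gives a Jordan form
J =
  [1, 0, 0, 0]
  [0, 3, 1, 0]
  [0, 0, 3, 0]
  [0, 0, 0, 3]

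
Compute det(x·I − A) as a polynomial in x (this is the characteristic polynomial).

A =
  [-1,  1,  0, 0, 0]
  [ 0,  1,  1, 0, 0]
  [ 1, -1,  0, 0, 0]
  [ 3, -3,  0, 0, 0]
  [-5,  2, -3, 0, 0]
x^5

Expanding det(x·I − A) (e.g. by cofactor expansion or by noting that A is similar to its Jordan form J, which has the same characteristic polynomial as A) gives
  χ_A(x) = x^5
which factors as x^5. The eigenvalues (with algebraic multiplicities) are λ = 0 with multiplicity 5.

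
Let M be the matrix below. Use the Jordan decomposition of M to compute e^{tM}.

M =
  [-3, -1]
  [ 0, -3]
e^{tM} =
  [exp(-3*t), -t*exp(-3*t)]
  [0, exp(-3*t)]

Strategy: write M = P · J · P⁻¹ where J is a Jordan canonical form, so e^{tM} = P · e^{tJ} · P⁻¹, and e^{tJ} can be computed block-by-block.

M has Jordan form
J =
  [-3,  1]
  [ 0, -3]
(up to reordering of blocks).

Per-block formulas:
  For a 2×2 Jordan block J_2(-3): exp(t · J_2(-3)) = e^(-3t)·(I + t·N), where N is the 2×2 nilpotent shift.

After assembling e^{tJ} and conjugating by P, we get:

e^{tM} =
  [exp(-3*t), -t*exp(-3*t)]
  [0, exp(-3*t)]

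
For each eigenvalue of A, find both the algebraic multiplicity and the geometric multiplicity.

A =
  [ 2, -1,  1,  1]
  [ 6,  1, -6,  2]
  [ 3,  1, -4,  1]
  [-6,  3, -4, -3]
λ = -1: alg = 4, geom = 2

Step 1 — factor the characteristic polynomial to read off the algebraic multiplicities:
  χ_A(x) = (x + 1)^4

Step 2 — compute geometric multiplicities via the rank-nullity identity g(λ) = n − rank(A − λI):
  rank(A − (-1)·I) = 2, so dim ker(A − (-1)·I) = n − 2 = 2

Summary:
  λ = -1: algebraic multiplicity = 4, geometric multiplicity = 2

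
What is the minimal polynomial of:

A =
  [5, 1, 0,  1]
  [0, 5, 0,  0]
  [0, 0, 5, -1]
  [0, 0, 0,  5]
x^2 - 10*x + 25

The characteristic polynomial is χ_A(x) = (x - 5)^4, so the eigenvalues are known. The minimal polynomial is
  m_A(x) = Π_λ (x − λ)^{k_λ}
where k_λ is the size of the *largest* Jordan block for λ (equivalently, the smallest k with (A − λI)^k v = 0 for every generalised eigenvector v of λ).

  λ = 5: largest Jordan block has size 2, contributing (x − 5)^2

So m_A(x) = (x - 5)^2 = x^2 - 10*x + 25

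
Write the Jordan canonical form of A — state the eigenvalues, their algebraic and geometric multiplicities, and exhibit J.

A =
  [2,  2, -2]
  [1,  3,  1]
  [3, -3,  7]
J_2(4) ⊕ J_1(4)

The characteristic polynomial is
  det(x·I − A) = x^3 - 12*x^2 + 48*x - 64 = (x - 4)^3

Eigenvalues and multiplicities (the geometric multiplicity of λ is n − rank(A − λI), which equals the number of Jordan blocks for λ):
  λ = 4: algebraic multiplicity = 3, geometric multiplicity = 2

Determining the block sizes for each eigenvalue:
  λ = 4: 2 blocks summing to 3 forces exactly one block of size 2 and the rest size 1 → block sizes [2, 1]

Assembling the blocks gives a Jordan form
J =
  [4, 1, 0]
  [0, 4, 0]
  [0, 0, 4]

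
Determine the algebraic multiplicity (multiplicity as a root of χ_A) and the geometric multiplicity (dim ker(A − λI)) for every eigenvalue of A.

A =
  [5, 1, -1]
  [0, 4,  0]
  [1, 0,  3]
λ = 4: alg = 3, geom = 1

Step 1 — factor the characteristic polynomial to read off the algebraic multiplicities:
  χ_A(x) = (x - 4)^3

Step 2 — compute geometric multiplicities via the rank-nullity identity g(λ) = n − rank(A − λI):
  rank(A − (4)·I) = 2, so dim ker(A − (4)·I) = n − 2 = 1

Summary:
  λ = 4: algebraic multiplicity = 3, geometric multiplicity = 1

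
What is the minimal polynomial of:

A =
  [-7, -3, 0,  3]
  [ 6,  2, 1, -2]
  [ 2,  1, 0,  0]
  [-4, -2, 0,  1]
x^3 + 3*x^2 + 3*x + 1

The characteristic polynomial is χ_A(x) = (x + 1)^4, so the eigenvalues are known. The minimal polynomial is
  m_A(x) = Π_λ (x − λ)^{k_λ}
where k_λ is the size of the *largest* Jordan block for λ (equivalently, the smallest k with (A − λI)^k v = 0 for every generalised eigenvector v of λ).

  λ = -1: largest Jordan block has size 3, contributing (x + 1)^3

So m_A(x) = (x + 1)^3 = x^3 + 3*x^2 + 3*x + 1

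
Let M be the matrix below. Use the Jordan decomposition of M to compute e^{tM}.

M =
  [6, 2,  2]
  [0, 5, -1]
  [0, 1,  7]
e^{tM} =
  [exp(6*t), 2*t*exp(6*t), 2*t*exp(6*t)]
  [0, -t*exp(6*t) + exp(6*t), -t*exp(6*t)]
  [0, t*exp(6*t), t*exp(6*t) + exp(6*t)]

Strategy: write M = P · J · P⁻¹ where J is a Jordan canonical form, so e^{tM} = P · e^{tJ} · P⁻¹, and e^{tJ} can be computed block-by-block.

M has Jordan form
J =
  [6, 1, 0]
  [0, 6, 0]
  [0, 0, 6]
(up to reordering of blocks).

Per-block formulas:
  For a 1×1 block at λ = 6: exp(t · [6]) = [e^(6t)].
  For a 2×2 Jordan block J_2(6): exp(t · J_2(6)) = e^(6t)·(I + t·N), where N is the 2×2 nilpotent shift.

After assembling e^{tJ} and conjugating by P, we get:

e^{tM} =
  [exp(6*t), 2*t*exp(6*t), 2*t*exp(6*t)]
  [0, -t*exp(6*t) + exp(6*t), -t*exp(6*t)]
  [0, t*exp(6*t), t*exp(6*t) + exp(6*t)]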